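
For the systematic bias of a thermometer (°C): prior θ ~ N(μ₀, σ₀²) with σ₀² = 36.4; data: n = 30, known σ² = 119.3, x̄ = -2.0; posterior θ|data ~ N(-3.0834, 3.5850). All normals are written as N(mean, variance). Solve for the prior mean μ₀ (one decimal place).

With known observation variance, the Normal–Normal posterior has precision τ_n = τ₀ + n/σ² and mean μ_n = (τ₀μ₀ + (n/σ²)x̄)/τ_n.
Here τ₀ = 1/36.4 = 0.027473 and τ_data = 30/119.3 = 0.251467, so τ_n = 0.278940.
Rearranging for μ₀: μ₀ = (μ_n·τ_n − τ_data·x̄)/τ₀ = (-3.0834·0.278940 − 0.251467·-2.0) / 0.027473 = -0.357150/0.027473 ≈ -13.0.

μ₀ = -13.0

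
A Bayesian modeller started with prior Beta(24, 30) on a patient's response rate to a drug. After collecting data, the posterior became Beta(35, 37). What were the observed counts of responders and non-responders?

11 responders and 7 non-responders

Under Beta–binomial conjugacy the posterior parameters are (a+s, b+f).
Match parameters: s=35−24=11, f=37−30=7.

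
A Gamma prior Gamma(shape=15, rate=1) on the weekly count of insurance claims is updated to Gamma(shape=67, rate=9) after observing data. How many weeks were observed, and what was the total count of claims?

n = 8 weeks with total 52 claims

A Gamma(α, β) prior (rate parametrization) on a Poisson rate with n observations summing to S gives posterior Gamma(α+S, β+n).
Matching: Σxᵢ = 67 − 15 = 52 and n = 9 − 1 = 8.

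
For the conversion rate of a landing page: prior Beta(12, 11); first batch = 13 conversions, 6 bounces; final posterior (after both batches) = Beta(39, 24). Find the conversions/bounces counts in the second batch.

Because Beta–binomial updating is additive in the counts, the combined data contributed (α_post−α_prior, β_post−β_prior) successes and failures.
Total across both batches: 39−12=27 conversions, 24−11=13 bounces.
Subtract the first batch: 27−13=14 conversions and 13−6=7 bounces.

14 conversions and 7 bounces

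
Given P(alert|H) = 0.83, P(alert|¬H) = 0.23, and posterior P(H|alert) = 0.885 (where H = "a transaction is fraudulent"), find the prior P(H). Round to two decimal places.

In odds form, posterior odds = prior odds × likelihood ratio, so prior odds = posterior odds ÷ LR.
Posterior odds = 0.885/(1−0.885) = 7.6957. LR = 0.83/0.23 = 3.6087.
Prior odds = 7.6957/3.6087 = 2.1325, so P(H) = 2.1325/(1+2.1325) ≈ 0.68.

P(H) = 0.68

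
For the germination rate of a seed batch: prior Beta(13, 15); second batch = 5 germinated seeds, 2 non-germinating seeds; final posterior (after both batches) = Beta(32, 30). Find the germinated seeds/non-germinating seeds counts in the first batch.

Because Beta–binomial updating is additive in the counts, the combined data contributed (α_post−α_prior, β_post−β_prior) successes and failures.
Total across both batches: 32−13=19 germinated seeds, 30−15=15 non-germinating seeds.
Subtract the second batch: 19−5=14 germinated seeds and 15−2=13 non-germinating seeds.

14 germinated seeds and 13 non-germinating seeds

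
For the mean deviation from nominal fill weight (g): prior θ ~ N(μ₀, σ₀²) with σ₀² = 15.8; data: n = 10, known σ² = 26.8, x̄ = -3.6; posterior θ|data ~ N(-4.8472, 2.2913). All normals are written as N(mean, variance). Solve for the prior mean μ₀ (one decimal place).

μ₀ = -12.2

With known observation variance, the Normal–Normal posterior has precision τ_n = τ₀ + n/σ² and mean μ_n = (τ₀μ₀ + (n/σ²)x̄)/τ_n.
Here τ₀ = 1/15.8 = 0.063291 and τ_data = 10/26.8 = 0.373134, so τ_n = 0.436425.
Rearranging for μ₀: μ₀ = (μ_n·τ_n − τ_data·x̄)/τ₀ = (-4.8472·0.436425 − 0.373134·-3.6) / 0.063291 = -0.772157/0.063291 ≈ -12.2.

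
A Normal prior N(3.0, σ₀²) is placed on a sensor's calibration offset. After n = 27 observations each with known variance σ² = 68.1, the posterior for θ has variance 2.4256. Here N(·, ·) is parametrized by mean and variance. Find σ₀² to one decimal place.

For the Normal–Normal model with known σ², precisions add: τ_n = τ₀ + n/σ².
So 1/σ₀² = 1/2.4256 − 27/68.1 = 0.412269 − 0.396476 = 0.015793.
Hence σ₀² = 1/0.015793 ≈ 63.3.

σ₀² = 63.3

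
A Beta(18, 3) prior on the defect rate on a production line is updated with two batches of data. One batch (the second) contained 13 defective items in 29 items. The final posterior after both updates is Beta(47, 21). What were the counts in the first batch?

16 defective items and 2 good items

Sequential conjugate updates are equivalent to a single update on the pooled data, so total successes = posterior α − prior α and total failures = posterior β − prior β.
Total across both batches: 47−18=29 defective items, 21−3=18 good items.
Subtract the second batch: 29−13=16 defective items and 18−16=2 good items.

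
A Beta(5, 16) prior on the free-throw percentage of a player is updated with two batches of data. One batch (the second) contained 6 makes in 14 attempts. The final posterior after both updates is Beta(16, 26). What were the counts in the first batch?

5 makes and 2 misses

Because Beta–binomial updating is additive in the counts, the combined data contributed (α_post−α_prior, β_post−β_prior) successes and failures.
Total across both batches: 16−5=11 makes, 26−16=10 misses.
Subtract the second batch: 11−6=5 makes and 10−8=2 misses.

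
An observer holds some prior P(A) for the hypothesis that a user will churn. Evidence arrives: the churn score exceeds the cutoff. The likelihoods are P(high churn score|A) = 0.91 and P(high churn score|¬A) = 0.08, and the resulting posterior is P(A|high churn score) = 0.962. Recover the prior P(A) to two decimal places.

P(A) = 0.69

In odds form, posterior odds = prior odds × likelihood ratio, so prior odds = posterior odds ÷ LR.
Posterior odds = 0.962/(1−0.962) = 25.3158. LR = 0.91/0.08 = 11.3750.
Prior odds = 25.3158/11.3750 = 2.2256, so P(A) = 2.2256/(1+2.2256) ≈ 0.69.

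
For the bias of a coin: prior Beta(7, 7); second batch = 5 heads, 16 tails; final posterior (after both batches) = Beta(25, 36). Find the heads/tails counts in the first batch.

13 heads and 13 tails

Sequential conjugate updates are equivalent to a single update on the pooled data, so total successes = posterior α − prior α and total failures = posterior β − prior β.
Total across both batches: 25−7=18 heads, 36−7=29 tails.
Subtract the second batch: 18−5=13 heads and 29−16=13 tails.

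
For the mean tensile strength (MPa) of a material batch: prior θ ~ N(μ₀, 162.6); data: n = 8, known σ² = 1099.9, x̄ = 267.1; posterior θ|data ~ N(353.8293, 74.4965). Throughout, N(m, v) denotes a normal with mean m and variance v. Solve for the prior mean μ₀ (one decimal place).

μ₀ = 456.4

With known observation variance, the Normal–Normal posterior has precision τ_n = τ₀ + n/σ² and mean μ_n = (τ₀μ₀ + (n/σ²)x̄)/τ_n.
Here τ₀ = 1/162.6 = 0.006150 and τ_data = 8/1099.9 = 0.007273, so τ_n = 0.013423.
Rearranging for μ₀: μ₀ = (μ_n·τ_n − τ_data·x̄)/τ₀ = (353.8293·0.013423 − 0.007273·267.1) / 0.006150 = 2.806832/0.006150 ≈ 456.4.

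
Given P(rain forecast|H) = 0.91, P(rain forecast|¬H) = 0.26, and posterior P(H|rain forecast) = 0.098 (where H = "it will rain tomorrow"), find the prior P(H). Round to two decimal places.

Bayes' rule in odds form gives O(H|E) = O(H)·[P(E|H)/P(E|¬H)], hence O(H) = O(H|E)/LR.
Posterior odds = 0.098/(1−0.098) = 0.1086. LR = 0.91/0.26 = 3.5000.
Prior odds = 0.1086/3.5000 = 0.0310, so P(H) = 0.0310/(1+0.0310) ≈ 0.03.

P(H) = 0.03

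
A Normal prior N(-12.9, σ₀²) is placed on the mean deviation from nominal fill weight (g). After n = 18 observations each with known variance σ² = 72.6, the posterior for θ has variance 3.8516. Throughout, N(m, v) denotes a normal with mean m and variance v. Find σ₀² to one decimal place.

Posterior precision equals prior precision plus data precision: 1/σ_n² = 1/σ₀² + n/σ².
So 1/σ₀² = 1/3.8516 − 18/72.6 = 0.259632 − 0.247934 = 0.011698.
Hence σ₀² = 1/0.011698 ≈ 85.5.

σ₀² = 85.5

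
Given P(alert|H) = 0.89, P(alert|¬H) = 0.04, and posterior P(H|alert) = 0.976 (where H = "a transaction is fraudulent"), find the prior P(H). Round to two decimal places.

Bayes' rule in odds form gives O(H|E) = O(H)·[P(E|H)/P(E|¬H)], hence O(H) = O(H|E)/LR.
Posterior odds = 0.976/(1−0.976) = 40.6667. LR = 0.89/0.04 = 22.2500.
Prior odds = 40.6667/22.2500 = 1.8277, so P(H) = 1.8277/(1+1.8277) ≈ 0.65.

P(H) = 0.65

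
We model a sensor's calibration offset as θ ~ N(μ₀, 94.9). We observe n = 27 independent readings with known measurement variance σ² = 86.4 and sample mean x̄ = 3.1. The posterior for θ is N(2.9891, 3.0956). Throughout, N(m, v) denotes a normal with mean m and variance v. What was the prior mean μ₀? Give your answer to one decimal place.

μ₀ = -0.3

With known observation variance, the Normal–Normal posterior has precision τ_n = τ₀ + n/σ² and mean μ_n = (τ₀μ₀ + (n/σ²)x̄)/τ_n.
Here τ₀ = 1/94.9 = 0.010537 and τ_data = 27/86.4 = 0.312500, so τ_n = 0.323037.
Rearranging for μ₀: μ₀ = (μ_n·τ_n − τ_data·x̄)/τ₀ = (2.9891·0.323037 − 0.312500·3.1) / 0.010537 = -0.003160/0.010537 ≈ -0.3.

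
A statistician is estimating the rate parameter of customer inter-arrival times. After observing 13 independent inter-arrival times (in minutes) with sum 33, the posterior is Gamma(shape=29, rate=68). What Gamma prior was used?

Gamma(shape=16, rate=35)

For an exponential likelihood with a Gamma(α, β) prior on the rate, n observations with total T give posterior Gamma(α+n, β+T).
So α = 29 − 13 = 16 and β = 68 − 33 = 35.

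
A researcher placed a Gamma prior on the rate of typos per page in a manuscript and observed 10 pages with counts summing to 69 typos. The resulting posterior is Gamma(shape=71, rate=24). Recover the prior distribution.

A Gamma(α, β) prior (rate parametrization) on a Poisson rate with n observations summing to S gives posterior Gamma(α+S, β+n).
So α = 71 − 69 = 2 and β = 24 − 10 = 14.

Gamma(shape=2, rate=14)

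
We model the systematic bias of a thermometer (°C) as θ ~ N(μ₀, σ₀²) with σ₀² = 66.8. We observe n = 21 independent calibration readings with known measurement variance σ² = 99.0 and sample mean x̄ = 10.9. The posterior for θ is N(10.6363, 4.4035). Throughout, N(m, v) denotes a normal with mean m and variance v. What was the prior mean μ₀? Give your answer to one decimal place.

μ₀ = 6.9

The posterior mean is a precision-weighted average: μ_n = (τ₀μ₀ + τ_data·x̄)/(τ₀+τ_data), with τ₀=1/σ₀² and τ_data=n/σ².
Here τ₀ = 1/66.8 = 0.014970 and τ_data = 21/99.0 = 0.212121, so τ_n = 0.227091.
Rearranging for μ₀: μ₀ = (μ_n·τ_n − τ_data·x̄)/τ₀ = (10.6363·0.227091 − 0.212121·10.9) / 0.014970 = 0.103289/0.014970 ≈ 6.9.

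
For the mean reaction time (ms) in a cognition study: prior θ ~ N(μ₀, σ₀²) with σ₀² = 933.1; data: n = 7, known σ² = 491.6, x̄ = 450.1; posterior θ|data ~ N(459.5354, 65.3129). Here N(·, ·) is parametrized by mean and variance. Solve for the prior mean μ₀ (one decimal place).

The posterior mean is a precision-weighted average: μ_n = (τ₀μ₀ + τ_data·x̄)/(τ₀+τ_data), with τ₀=1/σ₀² and τ_data=n/σ².
Here τ₀ = 1/933.1 = 0.001072 and τ_data = 7/491.6 = 0.014239, so τ_n = 0.015311.
Rearranging for μ₀: μ₀ = (μ_n·τ_n − τ_data·x̄)/τ₀ = (459.5354·0.015311 − 0.014239·450.1) / 0.001072 = 0.626973/0.001072 ≈ 584.9.

μ₀ = 584.9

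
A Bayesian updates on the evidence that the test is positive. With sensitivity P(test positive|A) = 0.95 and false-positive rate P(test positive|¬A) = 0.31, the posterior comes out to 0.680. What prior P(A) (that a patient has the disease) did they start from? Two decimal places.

Bayes' rule in odds form gives O(A|E) = O(A)·[P(E|A)/P(E|¬A)], hence O(A) = O(A|E)/LR.
Posterior odds = 0.680/(1−0.680) = 2.1250. LR = 0.95/0.31 = 3.0645.
Prior odds = 2.1250/3.0645 = 0.6934, so P(A) = 0.6934/(1+0.6934) ≈ 0.41.

P(A) = 0.41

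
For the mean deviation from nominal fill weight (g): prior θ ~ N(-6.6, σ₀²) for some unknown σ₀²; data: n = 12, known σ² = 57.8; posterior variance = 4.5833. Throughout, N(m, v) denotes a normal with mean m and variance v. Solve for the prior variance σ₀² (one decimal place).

For the Normal–Normal model with known σ², precisions add: τ_n = τ₀ + n/σ².
So 1/σ₀² = 1/4.5833 − 12/57.8 = 0.218183 − 0.207612 = 0.010571.
Hence σ₀² = 1/0.010571 ≈ 94.6.

σ₀² = 94.6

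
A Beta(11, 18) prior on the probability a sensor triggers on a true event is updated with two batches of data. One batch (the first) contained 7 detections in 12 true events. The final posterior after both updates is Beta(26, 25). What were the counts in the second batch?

Sequential conjugate updates are equivalent to a single update on the pooled data, so total successes = posterior α − prior α and total failures = posterior β − prior β.
Total across both batches: 26−11=15 detections, 25−18=7 misses.
Subtract the first batch: 15−7=8 detections and 7−5=2 misses.

8 detections and 2 misses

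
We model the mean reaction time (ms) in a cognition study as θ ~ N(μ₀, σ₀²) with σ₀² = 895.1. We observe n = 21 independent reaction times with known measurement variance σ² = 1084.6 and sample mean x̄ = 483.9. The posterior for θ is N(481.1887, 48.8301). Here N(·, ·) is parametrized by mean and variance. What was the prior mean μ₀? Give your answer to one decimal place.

μ₀ = 434.2

The posterior mean is a precision-weighted average: μ_n = (τ₀μ₀ + τ_data·x̄)/(τ₀+τ_data), with τ₀=1/σ₀² and τ_data=n/σ².
Here τ₀ = 1/895.1 = 0.001117 and τ_data = 21/1084.6 = 0.019362, so τ_n = 0.020479.
Rearranging for μ₀: μ₀ = (μ_n·τ_n − τ_data·x̄)/τ₀ = (481.1887·0.020479 − 0.019362·483.9) / 0.001117 = 0.484992/0.001117 ≈ 434.2.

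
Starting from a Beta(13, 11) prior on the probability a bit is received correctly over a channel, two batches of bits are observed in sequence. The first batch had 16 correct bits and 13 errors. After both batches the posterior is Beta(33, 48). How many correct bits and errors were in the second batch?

4 correct bits and 24 errors

Because Beta–binomial updating is additive in the counts, the combined data contributed (α_post−α_prior, β_post−β_prior) successes and failures.
Total across both batches: 33−13=20 correct bits, 48−11=37 errors.
Subtract the first batch: 20−16=4 correct bits and 37−13=24 errors.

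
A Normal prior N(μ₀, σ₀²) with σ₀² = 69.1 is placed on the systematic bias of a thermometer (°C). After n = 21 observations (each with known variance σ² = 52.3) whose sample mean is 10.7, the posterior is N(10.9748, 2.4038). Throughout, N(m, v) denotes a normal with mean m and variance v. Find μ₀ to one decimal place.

μ₀ = 18.6

With known observation variance, the Normal–Normal posterior has precision τ_n = τ₀ + n/σ² and mean μ_n = (τ₀μ₀ + (n/σ²)x̄)/τ_n.
Here τ₀ = 1/69.1 = 0.014472 and τ_data = 21/52.3 = 0.401530, so τ_n = 0.416002.
Rearranging for μ₀: μ₀ = (μ_n·τ_n − τ_data·x̄)/τ₀ = (10.9748·0.416002 − 0.401530·10.7) / 0.014472 = 0.269168/0.014472 ≈ 18.6.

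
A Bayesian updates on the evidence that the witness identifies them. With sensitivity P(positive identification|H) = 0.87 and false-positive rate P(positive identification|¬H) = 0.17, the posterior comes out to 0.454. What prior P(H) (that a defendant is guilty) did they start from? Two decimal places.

P(H) = 0.14

Bayes' rule in odds form gives O(H|E) = O(H)·[P(E|H)/P(E|¬H)], hence O(H) = O(H|E)/LR.
Posterior odds = 0.454/(1−0.454) = 0.8315. LR = 0.87/0.17 = 5.1176.
Prior odds = 0.8315/5.1176 = 0.1625, so P(H) = 0.1625/(1+0.1625) ≈ 0.14.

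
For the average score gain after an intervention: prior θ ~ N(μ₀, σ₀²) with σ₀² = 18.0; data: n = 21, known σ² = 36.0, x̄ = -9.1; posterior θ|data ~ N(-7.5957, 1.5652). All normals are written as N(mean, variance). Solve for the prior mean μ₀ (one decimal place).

The posterior mean is a precision-weighted average: μ_n = (τ₀μ₀ + τ_data·x̄)/(τ₀+τ_data), with τ₀=1/σ₀² and τ_data=n/σ².
Here τ₀ = 1/18.0 = 0.055556 and τ_data = 21/36.0 = 0.583333, so τ_n = 0.638889.
Rearranging for μ₀: μ₀ = (μ_n·τ_n − τ_data·x̄)/τ₀ = (-7.5957·0.638889 − 0.583333·-9.1) / 0.055556 = 0.455521/0.055556 ≈ 8.2.

μ₀ = 8.2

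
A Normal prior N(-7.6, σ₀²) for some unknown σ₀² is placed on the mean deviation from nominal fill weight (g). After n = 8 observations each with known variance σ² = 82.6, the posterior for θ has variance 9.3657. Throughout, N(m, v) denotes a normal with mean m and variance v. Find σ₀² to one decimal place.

σ₀² = 100.8

For the Normal–Normal model with known σ², precisions add: τ_n = τ₀ + n/σ².
So 1/σ₀² = 1/9.3657 − 8/82.6 = 0.106773 − 0.096852 = 0.009921.
Hence σ₀² = 1/0.009921 ≈ 100.8.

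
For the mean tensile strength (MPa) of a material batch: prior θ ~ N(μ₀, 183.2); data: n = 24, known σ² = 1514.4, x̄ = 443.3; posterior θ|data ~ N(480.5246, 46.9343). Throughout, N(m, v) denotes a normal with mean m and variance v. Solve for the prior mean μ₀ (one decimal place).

μ₀ = 588.6

The posterior mean is a precision-weighted average: μ_n = (τ₀μ₀ + τ_data·x̄)/(τ₀+τ_data), with τ₀=1/σ₀² and τ_data=n/σ².
Here τ₀ = 1/183.2 = 0.005459 and τ_data = 24/1514.4 = 0.015848, so τ_n = 0.021307.
Rearranging for μ₀: μ₀ = (μ_n·τ_n − τ_data·x̄)/τ₀ = (480.5246·0.021307 − 0.015848·443.3) / 0.005459 = 3.213119/0.005459 ≈ 588.6.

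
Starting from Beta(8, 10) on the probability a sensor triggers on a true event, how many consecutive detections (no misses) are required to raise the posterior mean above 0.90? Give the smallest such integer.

k = 83

After k detections and 0 misses the posterior is Beta(8+k, 10), with mean (8+k)/(8+10+k).
Set (8+k)/(18+k) > 0.90 and solve: k > (0.90·18 − 8)/(1 − 0.90) = 82.000.
The smallest integer exceeding 82.000 is 83, and checking k=83: (91)/(101) = 0.9010 > 0.90.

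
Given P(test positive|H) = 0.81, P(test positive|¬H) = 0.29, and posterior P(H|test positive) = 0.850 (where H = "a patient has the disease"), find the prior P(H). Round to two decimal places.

Bayes' rule in odds form gives O(H|E) = O(H)·[P(E|H)/P(E|¬H)], hence O(H) = O(H|E)/LR.
Posterior odds = 0.850/(1−0.850) = 5.6667. LR = 0.81/0.29 = 2.7931.
Prior odds = 5.6667/2.7931 = 2.0288, so P(H) = 2.0288/(1+2.0288) ≈ 0.67.

P(H) = 0.67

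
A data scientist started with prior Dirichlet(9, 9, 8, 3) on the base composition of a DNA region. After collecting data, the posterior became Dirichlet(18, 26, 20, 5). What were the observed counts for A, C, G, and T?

For a Dirichlet(α) prior with multinomial counts c, the posterior is Dirichlet(α + c) componentwise.
Counts are posterior − prior componentwise: 18−9=9, 26−9=17, 20−8=12, 5−3=2.

counts (9, 17, 12, 2)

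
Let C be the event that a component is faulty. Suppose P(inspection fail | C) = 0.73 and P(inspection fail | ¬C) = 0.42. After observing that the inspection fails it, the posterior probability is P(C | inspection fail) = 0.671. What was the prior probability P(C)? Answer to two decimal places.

Bayes' rule in odds form gives O(C|E) = O(C)·[P(E|C)/P(E|¬C)], hence O(C) = O(C|E)/LR.
Posterior odds = 0.671/(1−0.671) = 2.0395. LR = 0.73/0.42 = 1.7381.
Prior odds = 2.0395/1.7381 = 1.1734, so P(C) = 1.1734/(1+1.1734) ≈ 0.54.

P(C) = 0.54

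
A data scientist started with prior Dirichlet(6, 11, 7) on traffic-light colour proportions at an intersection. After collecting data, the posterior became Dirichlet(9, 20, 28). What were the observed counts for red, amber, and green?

counts (3, 9, 21)

For a Dirichlet(α) prior with multinomial counts c, the posterior is Dirichlet(α + c) componentwise.
Counts are posterior − prior componentwise: 9−6=3, 20−11=9, 28−7=21.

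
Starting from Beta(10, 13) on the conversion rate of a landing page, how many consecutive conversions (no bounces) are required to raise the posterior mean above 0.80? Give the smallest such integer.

k = 43

After k conversions and 0 bounces the posterior is Beta(10+k, 13), with mean (10+k)/(10+13+k).
Set (10+k)/(23+k) > 0.80 and solve: k > (0.80·23 − 10)/(1 − 0.80) = 42.000.
The smallest integer exceeding 42.000 is 43.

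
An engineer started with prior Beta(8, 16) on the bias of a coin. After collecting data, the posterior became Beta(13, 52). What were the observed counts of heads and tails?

5 heads and 36 tails

Under Beta–binomial conjugacy the posterior parameters are (α+s, β+f).
Match parameters: s=13−8=5, f=52−16=36.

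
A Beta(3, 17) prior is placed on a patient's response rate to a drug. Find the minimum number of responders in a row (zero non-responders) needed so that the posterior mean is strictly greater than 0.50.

k = 15

After k responders and 0 non-responders the posterior is Beta(3+k, 17), with mean (3+k)/(3+17+k).
Set (3+k)/(20+k) > 0.50 and solve: k > (0.50·20 − 3)/(1 − 0.50) = 14.000.
The smallest integer exceeding 14.000 is 15, and checking k=15: (18)/(35) = 0.5143 > 0.50.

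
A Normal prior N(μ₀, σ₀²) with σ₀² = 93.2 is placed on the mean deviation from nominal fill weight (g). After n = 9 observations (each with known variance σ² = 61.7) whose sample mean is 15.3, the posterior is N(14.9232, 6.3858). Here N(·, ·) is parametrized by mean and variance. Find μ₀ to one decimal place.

μ₀ = 9.8

The posterior mean is a precision-weighted average: μ_n = (τ₀μ₀ + τ_data·x̄)/(τ₀+τ_data), with τ₀=1/σ₀² and τ_data=n/σ².
Here τ₀ = 1/93.2 = 0.010730 and τ_data = 9/61.7 = 0.145867, so τ_n = 0.156597.
Rearranging for μ₀: μ₀ = (μ_n·τ_n − τ_data·x̄)/τ₀ = (14.9232·0.156597 − 0.145867·15.3) / 0.010730 = 0.105163/0.010730 ≈ 9.8.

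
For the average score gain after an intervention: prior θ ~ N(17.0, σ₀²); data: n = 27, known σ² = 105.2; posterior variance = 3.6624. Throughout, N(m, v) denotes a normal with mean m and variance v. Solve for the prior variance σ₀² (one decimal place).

σ₀² = 61.0

For the Normal–Normal model with known σ², precisions add: τ_n = τ₀ + n/σ².
So 1/σ₀² = 1/3.6624 − 27/105.2 = 0.273045 − 0.256654 = 0.016391.
Hence σ₀² = 1/0.016391 ≈ 61.0.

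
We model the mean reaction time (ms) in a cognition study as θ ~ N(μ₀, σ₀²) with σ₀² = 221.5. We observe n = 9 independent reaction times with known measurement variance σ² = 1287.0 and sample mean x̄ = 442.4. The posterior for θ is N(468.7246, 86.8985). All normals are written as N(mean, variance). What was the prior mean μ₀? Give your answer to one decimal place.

The posterior mean is a precision-weighted average: μ_n = (τ₀μ₀ + τ_data·x̄)/(τ₀+τ_data), with τ₀=1/σ₀² and τ_data=n/σ².
Here τ₀ = 1/221.5 = 0.004515 and τ_data = 9/1287.0 = 0.006993, so τ_n = 0.011508.
Rearranging for μ₀: μ₀ = (μ_n·τ_n − τ_data·x̄)/τ₀ = (468.7246·0.011508 − 0.006993·442.4) / 0.004515 = 2.300379/0.004515 ≈ 509.5.

μ₀ = 509.5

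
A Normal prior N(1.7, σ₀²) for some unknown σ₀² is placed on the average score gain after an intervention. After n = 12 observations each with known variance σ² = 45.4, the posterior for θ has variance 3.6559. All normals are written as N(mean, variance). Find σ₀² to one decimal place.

For the Normal–Normal model with known σ², precisions add: τ_n = τ₀ + n/σ².
So 1/σ₀² = 1/3.6559 − 12/45.4 = 0.273530 − 0.264317 = 0.009213.
Hence σ₀² = 1/0.009213 ≈ 108.5.

σ₀² = 108.5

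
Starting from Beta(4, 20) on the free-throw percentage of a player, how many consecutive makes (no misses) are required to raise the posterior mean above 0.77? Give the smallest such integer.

k = 63

After k makes and 0 misses the posterior is Beta(4+k, 20), with mean (4+k)/(4+20+k).
Set (4+k)/(24+k) > 0.77 and solve: k > (0.77·24 − 4)/(1 − 0.77) = 62.957.
The smallest integer exceeding 62.957 is 63, and checking k=63: (67)/(87) = 0.7701 > 0.77.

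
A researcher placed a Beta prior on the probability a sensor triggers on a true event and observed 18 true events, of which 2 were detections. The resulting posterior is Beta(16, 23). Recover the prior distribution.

Under Beta–binomial conjugacy the posterior parameters are (a+s, b+f).
Subtract the data counts: 16−2=14, 23−16=7.

Beta(14, 7)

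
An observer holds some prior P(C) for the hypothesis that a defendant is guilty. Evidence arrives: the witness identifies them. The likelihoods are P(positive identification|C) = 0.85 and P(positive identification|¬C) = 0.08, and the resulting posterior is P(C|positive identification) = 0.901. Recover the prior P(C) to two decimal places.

P(C) = 0.46

Bayes' rule in odds form gives O(C|E) = O(C)·[P(E|C)/P(E|¬C)], hence O(C) = O(C|E)/LR.
Posterior odds = 0.901/(1−0.901) = 9.1010. LR = 0.85/0.08 = 10.6250.
Prior odds = 9.1010/10.6250 = 0.8566, so P(C) = 0.8566/(1+0.8566) ≈ 0.46.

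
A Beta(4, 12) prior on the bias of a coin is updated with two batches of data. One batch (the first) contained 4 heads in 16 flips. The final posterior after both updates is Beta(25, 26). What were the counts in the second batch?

Sequential conjugate updates are equivalent to a single update on the pooled data, so total successes = posterior α − prior α and total failures = posterior β − prior β.
Total across both batches: 25−4=21 heads, 26−12=14 tails.
Subtract the first batch: 21−4=17 heads and 14−12=2 tails.

17 heads and 2 tails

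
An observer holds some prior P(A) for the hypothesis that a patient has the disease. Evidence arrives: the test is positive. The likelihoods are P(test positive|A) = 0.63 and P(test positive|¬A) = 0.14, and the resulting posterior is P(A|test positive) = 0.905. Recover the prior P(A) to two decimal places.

P(A) = 0.68

Bayes' rule in odds form gives O(A|E) = O(A)·[P(E|A)/P(E|¬A)], hence O(A) = O(A|E)/LR.
Posterior odds = 0.905/(1−0.905) = 9.5263. LR = 0.63/0.14 = 4.5000.
Prior odds = 9.5263/4.5000 = 2.1170, so P(A) = 2.1170/(1+2.1170) ≈ 0.68.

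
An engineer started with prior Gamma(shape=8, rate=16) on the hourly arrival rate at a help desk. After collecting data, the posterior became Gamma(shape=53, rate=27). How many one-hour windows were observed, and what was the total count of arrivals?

A Gamma(α, β) prior (rate parametrization) on a Poisson rate with n observations summing to S gives posterior Gamma(α+S, β+n).
Matching: Σxᵢ = 53 − 8 = 45 and n = 27 − 16 = 11.

n = 11 one-hour windows with total 45 arrivals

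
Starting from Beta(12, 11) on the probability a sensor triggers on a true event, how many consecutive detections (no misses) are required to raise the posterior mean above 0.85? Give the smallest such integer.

k = 51

After k detections and 0 misses the posterior is Beta(12+k, 11), with mean (12+k)/(12+11+k).
Set (12+k)/(23+k) > 0.85 and solve: k > (0.85·23 − 12)/(1 − 0.85) = 50.333.
The smallest integer exceeding 50.333 is 51, and checking k=51: (63)/(74) = 0.8514 > 0.85.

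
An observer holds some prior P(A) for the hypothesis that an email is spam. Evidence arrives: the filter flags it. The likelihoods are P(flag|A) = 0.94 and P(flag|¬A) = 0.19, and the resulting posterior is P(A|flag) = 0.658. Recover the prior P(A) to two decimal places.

P(A) = 0.28

In odds form, posterior odds = prior odds × likelihood ratio, so prior odds = posterior odds ÷ LR.
Posterior odds = 0.658/(1−0.658) = 1.9240. LR = 0.94/0.19 = 4.9474.
Prior odds = 1.9240/4.9474 = 0.3889, so P(A) = 0.3889/(1+0.3889) ≈ 0.28.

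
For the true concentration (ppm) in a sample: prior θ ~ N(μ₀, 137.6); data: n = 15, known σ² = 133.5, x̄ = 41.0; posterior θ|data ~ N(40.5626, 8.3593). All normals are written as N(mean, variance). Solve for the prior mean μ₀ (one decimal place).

With known observation variance, the Normal–Normal posterior has precision τ_n = τ₀ + n/σ² and mean μ_n = (τ₀μ₀ + (n/σ²)x̄)/τ_n.
Here τ₀ = 1/137.6 = 0.007267 and τ_data = 15/133.5 = 0.112360, so τ_n = 0.119627.
Rearranging for μ₀: μ₀ = (μ_n·τ_n − τ_data·x̄)/τ₀ = (40.5626·0.119627 − 0.112360·41.0) / 0.007267 = 0.245622/0.007267 ≈ 33.8.

μ₀ = 33.8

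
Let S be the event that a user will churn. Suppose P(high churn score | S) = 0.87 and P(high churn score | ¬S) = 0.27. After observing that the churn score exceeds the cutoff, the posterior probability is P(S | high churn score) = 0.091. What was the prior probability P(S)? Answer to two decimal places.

Bayes' rule in odds form gives O(S|E) = O(S)·[P(E|S)/P(E|¬S)], hence O(S) = O(S|E)/LR.
Posterior odds = 0.091/(1−0.091) = 0.1001. LR = 0.87/0.27 = 3.2222.
Prior odds = 0.1001/3.2222 = 0.0311, so P(S) = 0.0311/(1+0.0311) ≈ 0.03.

P(S) = 0.03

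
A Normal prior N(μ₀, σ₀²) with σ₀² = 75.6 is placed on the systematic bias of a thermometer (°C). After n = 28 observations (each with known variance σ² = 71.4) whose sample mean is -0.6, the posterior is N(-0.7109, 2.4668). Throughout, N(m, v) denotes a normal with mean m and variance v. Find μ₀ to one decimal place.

With known observation variance, the Normal–Normal posterior has precision τ_n = τ₀ + n/σ² and mean μ_n = (τ₀μ₀ + (n/σ²)x̄)/τ_n.
Here τ₀ = 1/75.6 = 0.013228 and τ_data = 28/71.4 = 0.392157, so τ_n = 0.405385.
Rearranging for μ₀: μ₀ = (μ_n·τ_n − τ_data·x̄)/τ₀ = (-0.7109·0.405385 − 0.392157·-0.6) / 0.013228 = -0.052894/0.013228 ≈ -4.0.

μ₀ = -4.0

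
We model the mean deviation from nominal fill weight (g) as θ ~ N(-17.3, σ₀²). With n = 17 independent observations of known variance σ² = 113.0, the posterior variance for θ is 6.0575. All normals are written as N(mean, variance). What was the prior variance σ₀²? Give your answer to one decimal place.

σ₀² = 68.3

Posterior precision equals prior precision plus data precision: 1/σ_n² = 1/σ₀² + n/σ².
So 1/σ₀² = 1/6.0575 − 17/113.0 = 0.165085 − 0.150442 = 0.014643.
Hence σ₀² = 1/0.014643 ≈ 68.3.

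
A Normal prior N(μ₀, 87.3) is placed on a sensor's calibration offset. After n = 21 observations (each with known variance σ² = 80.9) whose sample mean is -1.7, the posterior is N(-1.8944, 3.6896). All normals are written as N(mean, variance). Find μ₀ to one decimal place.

The posterior mean is a precision-weighted average: μ_n = (τ₀μ₀ + τ_data·x̄)/(τ₀+τ_data), with τ₀=1/σ₀² and τ_data=n/σ².
Here τ₀ = 1/87.3 = 0.011455 and τ_data = 21/80.9 = 0.259580, so τ_n = 0.271035.
Rearranging for μ₀: μ₀ = (μ_n·τ_n − τ_data·x̄)/τ₀ = (-1.8944·0.271035 − 0.259580·-1.7) / 0.011455 = -0.072163/0.011455 ≈ -6.3.

μ₀ = -6.3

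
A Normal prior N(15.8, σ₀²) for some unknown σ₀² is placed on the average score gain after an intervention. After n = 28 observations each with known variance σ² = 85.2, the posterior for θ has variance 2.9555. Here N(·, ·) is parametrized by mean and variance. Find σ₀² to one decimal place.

Posterior precision equals prior precision plus data precision: 1/σ_n² = 1/σ₀² + n/σ².
So 1/σ₀² = 1/2.9555 − 28/85.2 = 0.338352 − 0.328638 = 0.009714.
Hence σ₀² = 1/0.009714 ≈ 102.9.

σ₀² = 102.9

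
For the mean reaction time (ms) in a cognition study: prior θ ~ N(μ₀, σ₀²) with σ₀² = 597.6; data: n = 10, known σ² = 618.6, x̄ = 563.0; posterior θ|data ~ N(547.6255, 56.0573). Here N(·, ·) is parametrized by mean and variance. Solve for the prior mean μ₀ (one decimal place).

μ₀ = 399.1

With known observation variance, the Normal–Normal posterior has precision τ_n = τ₀ + n/σ² and mean μ_n = (τ₀μ₀ + (n/σ²)x̄)/τ_n.
Here τ₀ = 1/597.6 = 0.001673 and τ_data = 10/618.6 = 0.016166, so τ_n = 0.017839.
Rearranging for μ₀: μ₀ = (μ_n·τ_n − τ_data·x̄)/τ₀ = (547.6255·0.017839 − 0.016166·563.0) / 0.001673 = 0.667633/0.001673 ≈ 399.1.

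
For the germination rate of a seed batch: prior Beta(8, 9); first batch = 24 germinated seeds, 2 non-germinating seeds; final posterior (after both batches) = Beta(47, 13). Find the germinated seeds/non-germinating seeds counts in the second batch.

15 germinated seeds and 2 non-germinating seeds

Sequential conjugate updates are equivalent to a single update on the pooled data, so total successes = posterior α − prior α and total failures = posterior β − prior β.
Total across both batches: 47−8=39 germinated seeds, 13−9=4 non-germinating seeds.
Subtract the first batch: 39−24=15 germinated seeds and 4−2=2 non-germinating seeds.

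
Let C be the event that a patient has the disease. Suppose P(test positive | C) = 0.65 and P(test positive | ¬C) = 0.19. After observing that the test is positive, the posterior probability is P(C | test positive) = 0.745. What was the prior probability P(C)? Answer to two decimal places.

P(C) = 0.46

In odds form, posterior odds = prior odds × likelihood ratio, so prior odds = posterior odds ÷ LR.
Posterior odds = 0.745/(1−0.745) = 2.9216. LR = 0.65/0.19 = 3.4211.
Prior odds = 2.9216/3.4211 = 0.8540, so P(C) = 0.8540/(1+0.8540) ≈ 0.46.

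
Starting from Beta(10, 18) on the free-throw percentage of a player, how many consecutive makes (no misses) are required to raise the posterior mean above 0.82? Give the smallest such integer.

After k makes and 0 misses the posterior is Beta(10+k, 18), with mean (10+k)/(10+18+k).
Set (10+k)/(28+k) > 0.82 and solve: k > (0.82·28 − 10)/(1 − 0.82) = 72.000.
The smallest integer exceeding 72.000 is 73, and checking k=73: (83)/(101) = 0.8218 > 0.82.

k = 73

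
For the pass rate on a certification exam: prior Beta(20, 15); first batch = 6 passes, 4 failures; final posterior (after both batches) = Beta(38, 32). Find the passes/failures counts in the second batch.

12 passes and 13 failures

Sequential conjugate updates are equivalent to a single update on the pooled data, so total successes = posterior α − prior α and total failures = posterior β − prior β.
Total across both batches: 38−20=18 passes, 32−15=17 failures.
Subtract the first batch: 18−6=12 passes and 17−4=13 failures.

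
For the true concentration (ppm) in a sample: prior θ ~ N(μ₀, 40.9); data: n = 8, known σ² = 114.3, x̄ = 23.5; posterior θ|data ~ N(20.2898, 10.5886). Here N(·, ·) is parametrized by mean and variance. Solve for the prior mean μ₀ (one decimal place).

μ₀ = 11.1

The posterior mean is a precision-weighted average: μ_n = (τ₀μ₀ + τ_data·x̄)/(τ₀+τ_data), with τ₀=1/σ₀² and τ_data=n/σ².
Here τ₀ = 1/40.9 = 0.024450 and τ_data = 8/114.3 = 0.069991, so τ_n = 0.094441.
Rearranging for μ₀: μ₀ = (μ_n·τ_n − τ_data·x̄)/τ₀ = (20.2898·0.094441 − 0.069991·23.5) / 0.024450 = 0.271401/0.024450 ≈ 11.1.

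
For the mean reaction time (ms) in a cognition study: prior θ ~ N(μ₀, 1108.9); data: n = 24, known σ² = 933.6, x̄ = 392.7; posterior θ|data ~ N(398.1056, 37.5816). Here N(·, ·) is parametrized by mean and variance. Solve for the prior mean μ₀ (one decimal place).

μ₀ = 552.2

With known observation variance, the Normal–Normal posterior has precision τ_n = τ₀ + n/σ² and mean μ_n = (τ₀μ₀ + (n/σ²)x̄)/τ_n.
Here τ₀ = 1/1108.9 = 0.000902 and τ_data = 24/933.6 = 0.025707, so τ_n = 0.026609.
Rearranging for μ₀: μ₀ = (μ_n·τ_n − τ_data·x̄)/τ₀ = (398.1056·0.026609 − 0.025707·392.7) / 0.000902 = 0.498053/0.000902 ≈ 552.2.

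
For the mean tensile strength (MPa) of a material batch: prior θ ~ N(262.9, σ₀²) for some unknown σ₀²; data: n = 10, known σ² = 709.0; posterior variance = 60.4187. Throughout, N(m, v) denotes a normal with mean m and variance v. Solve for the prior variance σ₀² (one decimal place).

Posterior precision equals prior precision plus data precision: 1/σ_n² = 1/σ₀² + n/σ².
So 1/σ₀² = 1/60.4187 − 10/709.0 = 0.016551 − 0.014104 = 0.002447.
Hence σ₀² = 1/0.002447 ≈ 408.7.

σ₀² = 408.7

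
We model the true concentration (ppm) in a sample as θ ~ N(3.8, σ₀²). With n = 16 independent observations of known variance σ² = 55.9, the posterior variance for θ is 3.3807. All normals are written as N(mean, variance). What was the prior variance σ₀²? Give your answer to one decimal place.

For the Normal–Normal model with known σ², precisions add: τ_n = τ₀ + n/σ².
So 1/σ₀² = 1/3.3807 − 16/55.9 = 0.295797 − 0.286225 = 0.009572.
Hence σ₀² = 1/0.009572 ≈ 104.5.

σ₀² = 104.5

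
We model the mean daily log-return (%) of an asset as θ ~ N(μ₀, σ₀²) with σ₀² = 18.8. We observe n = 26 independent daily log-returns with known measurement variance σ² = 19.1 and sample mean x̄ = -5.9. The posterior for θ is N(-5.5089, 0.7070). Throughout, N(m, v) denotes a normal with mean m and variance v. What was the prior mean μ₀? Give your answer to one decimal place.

With known observation variance, the Normal–Normal posterior has precision τ_n = τ₀ + n/σ² and mean μ_n = (τ₀μ₀ + (n/σ²)x̄)/τ_n.
Here τ₀ = 1/18.8 = 0.053191 and τ_data = 26/19.1 = 1.361257, so τ_n = 1.414448.
Rearranging for μ₀: μ₀ = (μ_n·τ_n − τ_data·x̄)/τ₀ = (-5.5089·1.414448 − 1.361257·-5.9) / 0.053191 = 0.239364/0.053191 ≈ 4.5.

μ₀ = 4.5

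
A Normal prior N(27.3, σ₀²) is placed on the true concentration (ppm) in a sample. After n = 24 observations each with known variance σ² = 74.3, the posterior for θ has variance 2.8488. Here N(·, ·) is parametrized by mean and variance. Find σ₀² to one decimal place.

For the Normal–Normal model with known σ², precisions add: τ_n = τ₀ + n/σ².
So 1/σ₀² = 1/2.8488 − 24/74.3 = 0.351025 − 0.323015 = 0.028010.
Hence σ₀² = 1/0.028010 ≈ 35.7.

σ₀² = 35.7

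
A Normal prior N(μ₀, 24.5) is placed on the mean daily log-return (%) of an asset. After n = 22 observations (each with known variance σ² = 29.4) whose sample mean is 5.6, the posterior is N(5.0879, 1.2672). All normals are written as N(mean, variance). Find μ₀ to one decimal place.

μ₀ = -4.3

The posterior mean is a precision-weighted average: μ_n = (τ₀μ₀ + τ_data·x̄)/(τ₀+τ_data), with τ₀=1/σ₀² and τ_data=n/σ².
Here τ₀ = 1/24.5 = 0.040816 and τ_data = 22/29.4 = 0.748299, so τ_n = 0.789115.
Rearranging for μ₀: μ₀ = (μ_n·τ_n − τ_data·x̄)/τ₀ = (5.0879·0.789115 − 0.748299·5.6) / 0.040816 = -0.175536/0.040816 ≈ -4.3.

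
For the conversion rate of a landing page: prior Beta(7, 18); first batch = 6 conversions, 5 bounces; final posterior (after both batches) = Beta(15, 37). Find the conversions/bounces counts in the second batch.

2 conversions and 14 bounces

Because Beta–binomial updating is additive in the counts, the combined data contributed (α_post−α_prior, β_post−β_prior) successes and failures.
Total across both batches: 15−7=8 conversions, 37−18=19 bounces.
Subtract the first batch: 8−6=2 conversions and 19−5=14 bounces.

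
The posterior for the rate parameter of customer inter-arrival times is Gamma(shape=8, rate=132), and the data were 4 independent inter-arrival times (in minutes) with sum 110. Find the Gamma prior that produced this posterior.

Gamma(shape=4, rate=22)

Gamma–exponential conjugacy: posterior shape = α + n, posterior rate = β + Σtᵢ.
So α = 8 − 4 = 4 and β = 132 − 110 = 22.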